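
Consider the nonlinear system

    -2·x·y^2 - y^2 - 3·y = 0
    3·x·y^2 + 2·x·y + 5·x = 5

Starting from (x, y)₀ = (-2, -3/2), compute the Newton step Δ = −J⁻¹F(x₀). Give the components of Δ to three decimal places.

At (-2, -3/2): F = (11.250, -22.500).
Jacobian J = [[-2·y^2, -4·x·y - 2·y - 3], [3·y^2 + 2·y + 5, 6·x·y + 2·x]].
At the point, J = [[-4.500, -12.000], [8.750, 14.000]] (det J = 42.000).
Solving J·Δ = −F gives Δ = (2.679, -0.067).

(2.679, -0.067)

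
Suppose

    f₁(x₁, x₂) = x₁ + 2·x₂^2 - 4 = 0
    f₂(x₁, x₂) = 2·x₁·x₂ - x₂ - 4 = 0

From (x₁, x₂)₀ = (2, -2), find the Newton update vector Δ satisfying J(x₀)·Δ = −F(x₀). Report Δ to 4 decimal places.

(-2.1379, 0.4828)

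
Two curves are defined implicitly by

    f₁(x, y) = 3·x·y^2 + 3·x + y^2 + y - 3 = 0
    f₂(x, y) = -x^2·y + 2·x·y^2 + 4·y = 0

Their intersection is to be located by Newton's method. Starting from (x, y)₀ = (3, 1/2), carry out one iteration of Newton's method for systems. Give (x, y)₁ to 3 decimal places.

At (3, 1/2): F = (9.000, -1.000).
Jacobian J = [[3·y^2 + 3, 6·x·y + 2·y + 1], [-2·x·y + 2·y^2, -x^2 + 4·x·y + 4]].
At the point, J = [[3.750, 11.000], [-2.500, 1.000]] (det J = 31.250).
Solving J·Δ = −F gives Δ = (-0.640, -0.600).
Then the next iterate is (x, y)₁ = (2.360, -0.100).

(2.360, -0.100)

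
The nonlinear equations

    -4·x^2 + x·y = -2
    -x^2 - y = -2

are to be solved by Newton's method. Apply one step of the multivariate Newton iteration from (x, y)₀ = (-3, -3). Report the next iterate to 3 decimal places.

At (-3, -3): F = (-25.000, -4.000).
Jacobian J = [[-8·x + y, x], [-2·x, -1]].
At the point, J = [[21.000, -3.000], [6.000, -1.000]] (det J = -3.000).
Solving J·Δ = −F gives Δ = (4.333, 22.000).
Then the next iterate is (x, y)₁ = (1.333, 19.000).

(1.333, 19.000)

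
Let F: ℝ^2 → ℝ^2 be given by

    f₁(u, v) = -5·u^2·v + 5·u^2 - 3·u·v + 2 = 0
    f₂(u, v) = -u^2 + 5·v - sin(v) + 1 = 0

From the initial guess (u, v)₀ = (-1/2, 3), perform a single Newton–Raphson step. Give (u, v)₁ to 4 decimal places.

(-3.9944, 0.9775)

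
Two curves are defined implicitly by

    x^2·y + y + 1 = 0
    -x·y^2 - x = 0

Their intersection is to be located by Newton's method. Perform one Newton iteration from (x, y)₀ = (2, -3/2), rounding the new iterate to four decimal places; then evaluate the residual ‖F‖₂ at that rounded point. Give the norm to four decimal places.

2.5874

At (2, -3/2): F = (-6.5000, -6.5000).
Jacobian J = [[2·x·y, x^2 + 1], [-y^2 - 1, -2·x·y]].
At the point, J = [[-6.0000, 5.0000], [-3.2500, 6.0000]] (det J = -19.7500).
Solving J·Δ = −F gives Δ = (-0.3291, 0.9051).
Then the next iterate is (x, y)₁ = (1.6709, -0.5949).
Re-evaluating at (1.6709, -0.5949): F = (-1.255805, -2.262242), so ‖F‖₂ = 2.5874.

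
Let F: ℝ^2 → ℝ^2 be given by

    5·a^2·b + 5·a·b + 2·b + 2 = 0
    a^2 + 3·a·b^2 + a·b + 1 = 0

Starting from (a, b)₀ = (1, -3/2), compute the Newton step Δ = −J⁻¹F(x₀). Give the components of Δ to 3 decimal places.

At (1, -3/2): F = (-16.000, 7.250).
Jacobian J = [[10·a·b + 5·b, 5·a^2 + 5·a + 2], [2·a + 3·b^2 + b, 6·a·b + a]].
At the point, J = [[-22.500, 12.000], [7.250, -8.000]] (det J = 93.000).
Solving J·Δ = −F gives Δ = (-0.441, 0.507).

(-0.441, 0.507)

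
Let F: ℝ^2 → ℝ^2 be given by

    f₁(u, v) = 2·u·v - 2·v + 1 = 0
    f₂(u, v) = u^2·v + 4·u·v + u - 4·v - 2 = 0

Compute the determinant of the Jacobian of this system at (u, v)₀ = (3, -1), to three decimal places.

2.000

J = [[2·v, 2·u - 2], [2·u·v + 4·v + 1, u^2 + 4·u - 4]].
At the point, J = [[-2.000, 4.000], [-9.000, 17.000]].
det J = 2.000.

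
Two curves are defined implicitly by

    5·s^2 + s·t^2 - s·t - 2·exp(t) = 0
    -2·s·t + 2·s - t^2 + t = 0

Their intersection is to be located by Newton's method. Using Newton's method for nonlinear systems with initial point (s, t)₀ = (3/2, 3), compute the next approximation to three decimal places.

(0.721, 1.890)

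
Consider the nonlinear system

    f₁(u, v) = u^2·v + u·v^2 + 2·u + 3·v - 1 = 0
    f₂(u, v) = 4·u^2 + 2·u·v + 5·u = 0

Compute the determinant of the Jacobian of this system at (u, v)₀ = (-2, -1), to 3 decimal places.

115.000

J = [[2·u·v + v^2 + 2, u^2 + 2·u·v + 3], [8·u + 2·v + 5, 2·u]].
At the point, J = [[7.000, 11.000], [-13.000, -4.000]].
det J = 115.000.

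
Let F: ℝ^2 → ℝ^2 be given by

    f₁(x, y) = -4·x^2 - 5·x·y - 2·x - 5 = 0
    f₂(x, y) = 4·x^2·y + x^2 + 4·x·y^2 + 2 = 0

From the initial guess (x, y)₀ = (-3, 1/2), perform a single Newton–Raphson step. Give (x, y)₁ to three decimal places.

At (-3, 1/2): F = (-27.500, 26.000).
Jacobian J = [[-8·x - 5·y - 2, -5·x], [8·x·y + 2·x + 4·y^2, 4·x^2 + 8·x·y]].
At the point, J = [[19.500, 15.000], [-17.000, 24.000]] (det J = 723.000).
Solving J·Δ = −F gives Δ = (1.452, -0.055).
Then the next iterate is (x, y)₁ = (-1.548, 0.445).

(-1.548, 0.445)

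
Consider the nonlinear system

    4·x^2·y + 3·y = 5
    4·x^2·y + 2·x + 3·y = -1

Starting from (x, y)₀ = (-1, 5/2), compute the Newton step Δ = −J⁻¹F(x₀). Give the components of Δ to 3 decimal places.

(-2.000, -7.500)

At (-1, 5/2): F = (12.500, 16.500).
Jacobian J = [[8·x·y, 4·x^2 + 3], [8·x·y + 2, 4·x^2 + 3]].
At the point, J = [[-20.000, 7.000], [-18.000, 7.000]] (det J = -14.000).
Solving J·Δ = −F gives Δ = (-2.000, -7.500).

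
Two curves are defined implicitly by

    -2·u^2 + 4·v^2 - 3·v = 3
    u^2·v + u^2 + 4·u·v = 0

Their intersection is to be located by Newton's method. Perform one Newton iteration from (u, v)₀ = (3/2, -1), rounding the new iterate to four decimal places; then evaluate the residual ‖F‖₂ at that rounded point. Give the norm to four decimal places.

1.8058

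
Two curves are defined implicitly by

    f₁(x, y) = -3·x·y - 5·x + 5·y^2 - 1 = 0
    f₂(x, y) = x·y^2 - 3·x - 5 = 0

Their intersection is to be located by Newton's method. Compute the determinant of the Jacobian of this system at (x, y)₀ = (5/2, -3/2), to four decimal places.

-13.1250

J = [[-3·y - 5, -3·x + 10·y], [y^2 - 3, 2·x·y]].
At the point, J = [[-0.5000, -22.5000], [-0.7500, -7.5000]].
det J = -13.1250.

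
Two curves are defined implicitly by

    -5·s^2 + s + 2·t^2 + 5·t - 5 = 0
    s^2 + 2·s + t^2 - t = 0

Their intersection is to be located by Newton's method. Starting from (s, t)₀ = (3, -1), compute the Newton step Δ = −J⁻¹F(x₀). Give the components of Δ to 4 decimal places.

(-1.6835, 1.1772)

At (3, -1): F = (-50.0000, 17.0000).
Jacobian J = [[-10·s + 1, 4·t + 5], [2·s + 2, 2·t - 1]].
At the point, J = [[-29.0000, 1.0000], [8.0000, -3.0000]] (det J = 79.0000).
Solving J·Δ = −F gives Δ = (-1.6835, 1.1772).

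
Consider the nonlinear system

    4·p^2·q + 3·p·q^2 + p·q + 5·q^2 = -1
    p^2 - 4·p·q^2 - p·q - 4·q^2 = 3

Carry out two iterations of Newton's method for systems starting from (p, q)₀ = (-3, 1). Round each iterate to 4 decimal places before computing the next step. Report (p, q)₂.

At (-3, 1): F = (30.0000, 17.0000).
Jacobian J = [[8·p·q + 3·q^2 + q, 4·p^2 + 6·p·q + p + 10·q], [2·p - 4·q^2 - q, -8·p·q - p - 8·q]].
At the point, J = [[-20.0000, 25.0000], [-11.0000, 19.0000]] (det J = -105.0000).
Solving J·Δ = −F gives Δ = (1.3810, -0.0952).
Then the next iterate is (p, q)₁ = (-1.6190, 0.9048).
Round to (-1.6190, 0.9048) and repeat: F = (9.138704, 3.113042), J = [[-8.358180, 9.124417], [-7.417452, 6.099570]].
Δ = (-1.6371, -2.5012), so (p, q)₂ = (-3.2561, -1.5964).

(-3.2561, -1.5964)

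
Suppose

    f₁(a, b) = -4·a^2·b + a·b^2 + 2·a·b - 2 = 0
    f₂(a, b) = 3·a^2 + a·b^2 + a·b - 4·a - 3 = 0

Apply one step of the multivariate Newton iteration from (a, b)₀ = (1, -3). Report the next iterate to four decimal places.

(0.3099, -3.7042)

At (1, -3): F = (13.0000, 2.0000).
Jacobian J = [[-8·a·b + b^2 + 2·b, -4·a^2 + 2·a·b + 2·a], [6·a + b^2 + b - 4, 2·a·b + a]].
At the point, J = [[27.0000, -8.0000], [8.0000, -5.0000]] (det J = -71.0000).
Solving J·Δ = −F gives Δ = (-0.6901, -0.7042).
Then the next iterate is (a, b)₁ = (0.3099, -3.7042).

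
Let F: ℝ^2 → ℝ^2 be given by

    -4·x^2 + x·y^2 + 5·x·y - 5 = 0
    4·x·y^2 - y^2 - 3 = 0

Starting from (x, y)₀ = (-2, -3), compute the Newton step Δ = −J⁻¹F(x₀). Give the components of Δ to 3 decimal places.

(0.679, 1.103)

At (-2, -3): F = (-9.000, -84.000).
Jacobian J = [[-8·x + y^2 + 5·y, 2·x·y + 5·x], [4·y^2, 8·x·y - 2·y]].
At the point, J = [[10.000, 2.000], [36.000, 54.000]] (det J = 468.000).
Solving J·Δ = −F gives Δ = (0.679, 1.103).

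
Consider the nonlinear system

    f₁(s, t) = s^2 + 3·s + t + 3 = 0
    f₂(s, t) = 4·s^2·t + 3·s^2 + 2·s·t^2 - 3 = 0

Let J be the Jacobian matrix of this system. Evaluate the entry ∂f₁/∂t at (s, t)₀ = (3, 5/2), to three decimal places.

1.000

∂f₁/∂t = 1.
At (3, 5/2) this is 1.000.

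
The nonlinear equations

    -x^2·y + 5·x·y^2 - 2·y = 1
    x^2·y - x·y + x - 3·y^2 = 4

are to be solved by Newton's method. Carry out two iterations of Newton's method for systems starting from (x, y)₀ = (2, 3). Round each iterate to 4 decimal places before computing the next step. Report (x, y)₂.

At (2, 3): F = (71.0000, -23.0000).
Jacobian J = [[-2·x·y + 5·y^2, -x^2 + 10·x·y - 2], [2·x·y - y + 1, x^2 - x - 6·y]].
At the point, J = [[33.0000, 54.0000], [10.0000, -16.0000]] (det J = -1068.0000).
Solving J·Δ = −F gives Δ = (0.0993, -1.3755).
Then the next iterate is (x, y)₁ = (2.0993, 1.6245).
Round to (2.0993, 1.6245) and repeat: F = (16.291996, -6.068744), J = [[6.374376, 27.696068], [6.196126, -7.439240]].
Δ = (0.2140, -0.6375), so (x, y)₂ = (2.3133, 0.9870).

(2.3133, 0.9870)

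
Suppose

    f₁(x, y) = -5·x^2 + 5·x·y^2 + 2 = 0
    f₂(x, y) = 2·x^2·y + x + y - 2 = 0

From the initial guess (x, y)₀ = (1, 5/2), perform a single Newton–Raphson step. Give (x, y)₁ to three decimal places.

(0.632, 1.683)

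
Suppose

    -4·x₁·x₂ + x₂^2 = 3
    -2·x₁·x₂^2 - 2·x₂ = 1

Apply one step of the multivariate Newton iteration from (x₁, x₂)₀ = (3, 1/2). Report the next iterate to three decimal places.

At (3, 1/2): F = (-8.750, -3.500).
Jacobian J = [[-4·x₂, -4·x₁ + 2·x₂], [-2·x₂^2, -4·x₁·x₂ - 2]].
At the point, J = [[-2.000, -11.000], [-0.500, -8.000]] (det J = 10.500).
Solving J·Δ = −F gives Δ = (-3.000, -0.250).
Then the next iterate is (x₁, x₂)₁ = (0.000, 0.250).

(0.000, 0.250)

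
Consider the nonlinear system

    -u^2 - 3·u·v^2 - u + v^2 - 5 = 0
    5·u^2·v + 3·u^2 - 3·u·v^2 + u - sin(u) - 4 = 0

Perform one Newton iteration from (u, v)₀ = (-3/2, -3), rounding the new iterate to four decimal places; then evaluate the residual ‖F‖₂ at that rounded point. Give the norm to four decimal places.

At (-3/2, -3): F = (43.7500, 8.997495).
Jacobian J = [[-2·u - 3·v^2 - 1, -6·u·v + 2·v], [10·u·v + 6·u - 3·v^2 - cos(u) + 1, 5·u^2 - 6·u·v]].
At the point, J = [[-25.0000, -33.0000], [9.929263, -15.7500]] (det J = 721.415672).
Solving J·Δ = −F gives Δ = (0.5436, 0.9140).
Then the next iterate is (u, v)₁ = (-0.9564, -2.0860).
Re-evaluating at (-0.9564, -2.0860): F = (11.878120, 1.549519), so ‖F‖₂ = 11.9788.

11.9788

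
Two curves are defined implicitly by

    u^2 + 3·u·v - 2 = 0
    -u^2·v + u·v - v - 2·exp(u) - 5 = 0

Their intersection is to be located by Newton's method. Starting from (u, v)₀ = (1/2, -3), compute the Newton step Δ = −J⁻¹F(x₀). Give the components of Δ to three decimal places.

(-1.257, -2.537)

At (1/2, -3): F = (-6.250, -6.04744).
Jacobian J = [[2·u + 3·v, 3·u], [-2·u·v + v - 2·exp(u), -u^2 + u - 1]].
At the point, J = [[-8.000, 1.500], [-3.29744, -0.750]] (det J = 10.94616).
Solving J·Δ = −F gives Δ = (-1.257, -2.537).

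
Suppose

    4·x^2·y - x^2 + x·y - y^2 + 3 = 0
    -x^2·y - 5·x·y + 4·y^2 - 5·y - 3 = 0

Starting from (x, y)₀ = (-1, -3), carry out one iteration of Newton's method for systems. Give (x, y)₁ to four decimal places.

At (-1, -3): F = (-16.0000, 36.0000).
Jacobian J = [[8·x·y - 2·x + y, 4·x^2 + x - 2·y], [-2·x·y - 5·y, -x^2 - 5·x + 8·y - 5]].
At the point, J = [[23.0000, 9.0000], [9.0000, -25.0000]] (det J = -656.0000).
Solving J·Δ = −F gives Δ = (0.1159, 1.4817).
Then the next iterate is (x, y)₁ = (-0.8841, -1.5183).

(-0.8841, -1.5183)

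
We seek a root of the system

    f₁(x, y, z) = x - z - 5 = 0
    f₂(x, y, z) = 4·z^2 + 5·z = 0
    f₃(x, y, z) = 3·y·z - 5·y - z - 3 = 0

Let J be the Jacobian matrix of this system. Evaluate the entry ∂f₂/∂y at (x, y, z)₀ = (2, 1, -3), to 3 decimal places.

0.000

∂f₂/∂y = 0.
At (2, 1, -3) this is 0.000.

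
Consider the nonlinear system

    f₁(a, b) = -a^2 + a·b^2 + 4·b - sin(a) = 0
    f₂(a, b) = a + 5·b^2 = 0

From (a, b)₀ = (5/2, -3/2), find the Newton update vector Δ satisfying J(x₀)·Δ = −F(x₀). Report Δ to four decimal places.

(-4.7804, 0.5980)

At (5/2, -3/2): F = (-7.223472, 13.7500).
Jacobian J = [[-2·a + b^2 - cos(a), 2·a·b + 4], [1, 10·b]].
At the point, J = [[-1.948856, -3.5000], [1.0000, -15.0000]] (det J = 32.732846).
Solving J·Δ = −F gives Δ = (-4.7804, 0.5980).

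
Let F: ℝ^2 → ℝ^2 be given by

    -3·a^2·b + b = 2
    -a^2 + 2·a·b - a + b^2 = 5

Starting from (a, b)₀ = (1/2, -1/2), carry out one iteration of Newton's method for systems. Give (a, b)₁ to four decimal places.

At (1/2, -1/2): F = (-2.1250, -6.0000).
Jacobian J = [[-6·a·b, -3·a^2 + 1], [-2·a + 2·b - 1, 2·a + 2·b]].
At the point, J = [[1.5000, 0.2500], [-3.0000, 0.0000]] (det J = 0.7500).
Solving J·Δ = −F gives Δ = (-2.0000, 20.5000).
Then the next iterate is (a, b)₁ = (-1.5000, 20.0000).

(-1.5000, 20.0000)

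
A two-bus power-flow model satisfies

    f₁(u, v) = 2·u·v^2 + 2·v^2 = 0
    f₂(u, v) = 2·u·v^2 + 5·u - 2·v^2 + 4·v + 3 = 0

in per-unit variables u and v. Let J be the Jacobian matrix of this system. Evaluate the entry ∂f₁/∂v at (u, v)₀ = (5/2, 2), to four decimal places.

∂f₁/∂v = 4·u·v + 4·v.
At (5/2, 2) this is 28.0000.

28.0000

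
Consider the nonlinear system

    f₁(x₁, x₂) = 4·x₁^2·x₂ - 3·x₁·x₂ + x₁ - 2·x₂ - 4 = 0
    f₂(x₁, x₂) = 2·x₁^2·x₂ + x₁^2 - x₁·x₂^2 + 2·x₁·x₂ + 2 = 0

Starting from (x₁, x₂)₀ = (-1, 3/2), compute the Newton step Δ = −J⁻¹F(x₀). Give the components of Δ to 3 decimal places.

(-1.829, -6.171)

At (-1, 3/2): F = (2.500, 5.250).
Jacobian J = [[8·x₁·x₂ - 3·x₂ + 1, 4·x₁^2 - 3·x₁ - 2], [4·x₁·x₂ + 2·x₁ - x₂^2 + 2·x₂, 2·x₁^2 - 2·x₁·x₂ + 2·x₁]].
At the point, J = [[-15.500, 5.000], [-7.250, 3.000]] (det J = -10.250).
Solving J·Δ = −F gives Δ = (-1.829, -6.171).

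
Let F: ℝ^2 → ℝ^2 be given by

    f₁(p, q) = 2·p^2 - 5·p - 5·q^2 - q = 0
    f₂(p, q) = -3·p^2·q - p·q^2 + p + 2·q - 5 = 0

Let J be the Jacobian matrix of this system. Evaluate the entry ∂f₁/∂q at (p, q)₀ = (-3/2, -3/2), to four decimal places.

14.0000

∂f₁/∂q = -10·q - 1.
At (-3/2, -3/2) this is 14.0000.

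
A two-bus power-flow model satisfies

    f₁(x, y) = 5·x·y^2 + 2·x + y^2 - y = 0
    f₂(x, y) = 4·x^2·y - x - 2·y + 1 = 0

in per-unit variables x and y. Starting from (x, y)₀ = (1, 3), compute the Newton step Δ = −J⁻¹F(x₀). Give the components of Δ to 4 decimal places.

(-0.1463, -1.3179)

At (1, 3): F = (53.0000, 6.0000).
Jacobian J = [[5·y^2 + 2, 10·x·y + 2·y - 1], [8·x·y - 1, 4·x^2 - 2]].
At the point, J = [[47.0000, 35.0000], [23.0000, 2.0000]] (det J = -711.0000).
Solving J·Δ = −F gives Δ = (-0.1463, -1.3179).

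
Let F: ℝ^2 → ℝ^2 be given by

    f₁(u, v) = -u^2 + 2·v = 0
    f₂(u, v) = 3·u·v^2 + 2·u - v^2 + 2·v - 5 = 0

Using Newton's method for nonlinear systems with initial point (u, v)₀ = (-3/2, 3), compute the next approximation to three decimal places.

At (-3/2, 3): F = (3.750, -51.500).
Jacobian J = [[-2·u, 2], [3·v^2 + 2, 6·u·v - 2·v + 2]].
At the point, J = [[3.000, 2.000], [29.000, -31.000]] (det J = -151.000).
Solving J·Δ = −F gives Δ = (-0.088, -1.743).
Then the next iterate is (u, v)₁ = (-1.588, 1.257).

(-1.588, 1.257)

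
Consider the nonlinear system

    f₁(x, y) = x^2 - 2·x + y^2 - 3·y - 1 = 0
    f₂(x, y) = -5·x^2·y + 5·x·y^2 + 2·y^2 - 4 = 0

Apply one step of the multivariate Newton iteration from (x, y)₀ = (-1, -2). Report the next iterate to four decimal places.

At (-1, -2): F = (12.0000, -6.0000).
Jacobian J = [[2·x - 2, 2·y - 3], [-10·x·y + 5·y^2, -5·x^2 + 10·x·y + 4·y]].
At the point, J = [[-4.0000, -7.0000], [0.0000, 7.0000]] (det J = -28.0000).
Solving J·Δ = −F gives Δ = (1.5000, 0.8571).
Then the next iterate is (x, y)₁ = (0.5000, -1.1429).

(0.5000, -1.1429)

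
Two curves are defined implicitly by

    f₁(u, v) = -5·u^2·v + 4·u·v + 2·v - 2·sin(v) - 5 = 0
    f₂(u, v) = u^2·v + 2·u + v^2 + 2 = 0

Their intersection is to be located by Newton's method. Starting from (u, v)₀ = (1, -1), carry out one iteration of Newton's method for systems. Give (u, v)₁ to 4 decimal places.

At (1, -1): F = (-4.317058, 4.0000).
Jacobian J = [[-10·u·v + 4·v, -5·u^2 + 4·u - 2·cos(v) + 2], [2·u·v + 2, u^2 + 2·v]].
At the point, J = [[6.0000, -0.080605], [0.0000, -1.0000]] (det J = -6.0000).
Solving J·Δ = −F gives Δ = (0.7732, 4.0000).
Then the next iterate is (u, v)₁ = (1.7732, 3.0000).

(1.7732, 3.0000)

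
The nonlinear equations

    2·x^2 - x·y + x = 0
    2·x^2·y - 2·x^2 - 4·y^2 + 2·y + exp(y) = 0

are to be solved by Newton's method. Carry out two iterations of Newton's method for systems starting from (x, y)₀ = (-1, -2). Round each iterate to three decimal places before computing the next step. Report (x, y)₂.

At (-1, -2): F = (-1.000, -25.86466).
Jacobian J = [[4·x - y + 1, -x], [4·x·y - 4·x, 2·x^2 - 8·y + exp(y) + 2]].
At the point, J = [[-1.000, 1.000], [12.000, 20.13534]] (det J = -32.13534).
Solving J·Δ = −F gives Δ = (0.178, 1.178).
Then the next iterate is (x, y)₁ = (-0.822, -0.822).
Round to (-0.822, -0.822) and repeat: F = (-0.14632, -6.36938), J = [[-1.466, 0.822], [5.99074, 10.36692]].
Δ = (0.185, 0.508), so (x, y)₂ = (-0.637, -0.314).

(-0.637, -0.314)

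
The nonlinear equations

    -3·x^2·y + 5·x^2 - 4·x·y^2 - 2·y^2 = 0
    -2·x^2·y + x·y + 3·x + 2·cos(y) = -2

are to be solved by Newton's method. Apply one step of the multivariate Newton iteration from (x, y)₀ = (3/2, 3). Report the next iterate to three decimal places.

(1.541, 1.484)

At (3/2, 3): F = (-81.000, -4.47998).
Jacobian J = [[-6·x·y + 10·x - 4·y^2, -3·x^2 - 8·x·y - 4·y], [-4·x·y + y + 3, -2·x^2 + x - 2·sin(y)]].
At the point, J = [[-48.000, -54.750], [-12.000, -3.28224]] (det J = -499.45248).
Solving J·Δ = −F gives Δ = (0.041, -1.516).
Then the next iterate is (x, y)₁ = (1.541, 1.484).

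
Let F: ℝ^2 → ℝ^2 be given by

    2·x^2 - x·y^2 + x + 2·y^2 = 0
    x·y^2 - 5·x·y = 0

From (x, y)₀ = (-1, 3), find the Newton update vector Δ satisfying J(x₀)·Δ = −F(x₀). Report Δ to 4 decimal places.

(1.1333, -0.8000)

At (-1, 3): F = (28.0000, 6.0000).
Jacobian J = [[4·x - y^2 + 1, -2·x·y + 4·y], [y^2 - 5·y, 2·x·y - 5·x]].
At the point, J = [[-12.0000, 18.0000], [-6.0000, -1.0000]] (det J = 120.0000).
Solving J·Δ = −F gives Δ = (1.1333, -0.8000).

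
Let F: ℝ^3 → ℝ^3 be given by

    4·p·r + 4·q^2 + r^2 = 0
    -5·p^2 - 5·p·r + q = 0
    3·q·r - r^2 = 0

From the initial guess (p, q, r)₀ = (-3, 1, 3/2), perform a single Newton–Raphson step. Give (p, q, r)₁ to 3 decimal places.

At (-3, 1, 3/2): F = (-11.750, -21.500, 2.250).
Jacobian J = [[4·r, 8·q, 4·p + 2·r], [-10·p - 5·r, 1, -5·p], [0, 3·r, 3·q - 2·r]].
At the point, J = [[6.000, 8.000, -9.000], [22.500, 1.000, 15.000], [0.000, 4.500, 0.000]] (det J = -1316.250).
Solving J·Δ = −F gives Δ = (1.485, -0.500, -0.760).
Then the next iterate is (p, q, r)₁ = (-1.515, 0.500, 0.740).

(-1.515, 0.500, 0.740)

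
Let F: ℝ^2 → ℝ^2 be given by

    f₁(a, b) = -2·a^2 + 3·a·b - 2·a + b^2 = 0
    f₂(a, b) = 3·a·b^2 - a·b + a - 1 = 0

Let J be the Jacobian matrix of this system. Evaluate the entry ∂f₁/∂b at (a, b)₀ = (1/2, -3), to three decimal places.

-4.500

∂f₁/∂b = 3·a + 2·b.
At (1/2, -3) this is -4.500.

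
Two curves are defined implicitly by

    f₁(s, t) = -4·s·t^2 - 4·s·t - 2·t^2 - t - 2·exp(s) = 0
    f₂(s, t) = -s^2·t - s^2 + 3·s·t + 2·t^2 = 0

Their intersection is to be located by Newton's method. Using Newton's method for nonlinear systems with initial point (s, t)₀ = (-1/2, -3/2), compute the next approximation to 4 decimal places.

(-0.8759, -0.3704)

At (-1/2, -3/2): F = (-2.713061, 6.8750).
Jacobian J = [[-4·t^2 - 4·t - 2·exp(s), -8·s·t - 4·s - 4·t - 1], [-2·s·t - 2·s + 3·t, -s^2 + 3·s + 4·t]].
At the point, J = [[-4.213061, 1.0000], [-5.0000, -7.7500]] (det J = 37.651225).
Solving J·Δ = −F gives Δ = (-0.3759, 1.1296).
Then the next iterate is (s, t)₁ = (-0.8759, -0.3704).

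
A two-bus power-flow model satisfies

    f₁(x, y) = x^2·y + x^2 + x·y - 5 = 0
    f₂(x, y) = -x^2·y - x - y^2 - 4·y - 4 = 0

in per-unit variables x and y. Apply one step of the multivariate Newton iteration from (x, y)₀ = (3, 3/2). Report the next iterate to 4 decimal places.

(2.9514, -0.2665)

At (3, 3/2): F = (22.0000, -28.7500).
Jacobian J = [[2·x·y + 2·x + y, x^2 + x], [-2·x·y - 1, -x^2 - 2·y - 4]].
At the point, J = [[16.5000, 12.0000], [-10.0000, -16.0000]] (det J = -144.0000).
Solving J·Δ = −F gives Δ = (-0.0486, -1.7665).
Then the next iterate is (x, y)₁ = (2.9514, -0.2665).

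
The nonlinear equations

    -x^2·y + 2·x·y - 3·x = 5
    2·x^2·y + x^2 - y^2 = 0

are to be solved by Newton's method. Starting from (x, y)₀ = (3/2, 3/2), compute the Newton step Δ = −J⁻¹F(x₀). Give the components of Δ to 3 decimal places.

(-1.119, 4.452)

At (3/2, 3/2): F = (-8.375, 6.750).
Jacobian J = [[-2·x·y + 2·y - 3, -x^2 + 2·x], [4·x·y + 2·x, 2·x^2 - 2·y]].
At the point, J = [[-4.500, 0.750], [12.000, 1.500]] (det J = -15.750).
Solving J·Δ = −F gives Δ = (-1.119, 4.452).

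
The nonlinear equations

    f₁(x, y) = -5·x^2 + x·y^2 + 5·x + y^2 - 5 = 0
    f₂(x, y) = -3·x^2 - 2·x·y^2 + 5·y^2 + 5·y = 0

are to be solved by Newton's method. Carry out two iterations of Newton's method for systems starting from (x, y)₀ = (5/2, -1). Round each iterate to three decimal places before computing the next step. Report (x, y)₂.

At (5/2, -1): F = (-20.250, -23.750).
Jacobian J = [[-10·x + y^2 + 5, 2·x·y + 2·y], [-6·x - 2·y^2, -4·x·y + 10·y + 5]].
At the point, J = [[-19.000, -7.000], [-17.000, 5.000]] (det J = -214.000).
Solving J·Δ = −F gives Δ = (-1.250, 0.500).
Then the next iterate is (x, y)₁ = (1.250, -0.500).
Round to (1.250, -0.500) and repeat: F = (-6.000, -6.56250), J = [[-7.250, -2.250], [-8.000, 2.500]].
Δ = (-0.824, -0.012), so (x, y)₂ = (0.426, -0.512).

(0.426, -0.512)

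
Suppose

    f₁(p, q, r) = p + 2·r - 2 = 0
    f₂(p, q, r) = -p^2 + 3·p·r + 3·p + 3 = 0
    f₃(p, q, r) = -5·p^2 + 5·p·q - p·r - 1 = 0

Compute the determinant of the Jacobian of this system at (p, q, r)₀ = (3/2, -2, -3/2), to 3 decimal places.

J = [[1, 0, 2], [-2·p + 3·r + 3, 0, 3·p], [-10·p + 5·q - r, 5·p, -p]].
At the point, J = [[1.000, 0.000, 2.000], [-4.500, 0.000, 4.500], [-23.500, 7.500, -1.500]].
det J = -101.250.

-101.250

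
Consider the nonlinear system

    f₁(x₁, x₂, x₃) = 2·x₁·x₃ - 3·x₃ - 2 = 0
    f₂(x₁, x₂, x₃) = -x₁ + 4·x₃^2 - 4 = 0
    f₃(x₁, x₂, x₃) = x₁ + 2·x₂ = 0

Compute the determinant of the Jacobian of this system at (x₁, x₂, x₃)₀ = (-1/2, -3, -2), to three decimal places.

J = [[2·x₃, 0, 2·x₁ - 3], [-1, 0, 8·x₃], [1, 2, 0]].
At the point, J = [[-4.000, 0.000, -4.000], [-1.000, 0.000, -16.000], [1.000, 2.000, 0.000]].
det J = -120.000.

-120.000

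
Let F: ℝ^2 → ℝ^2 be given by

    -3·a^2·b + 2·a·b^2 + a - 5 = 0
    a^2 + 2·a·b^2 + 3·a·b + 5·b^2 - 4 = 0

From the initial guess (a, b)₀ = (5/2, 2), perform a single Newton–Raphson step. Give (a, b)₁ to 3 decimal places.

(1.500, 1.195)

At (5/2, 2): F = (-20.000, 57.250).
Jacobian J = [[-6·a·b + 2·b^2 + 1, -3·a^2 + 4·a·b], [2·a + 2·b^2 + 3·b, 4·a·b + 3·a + 10·b]].
At the point, J = [[-21.000, 1.250], [19.000, 47.500]] (det J = -1021.250).
Solving J·Δ = −F gives Δ = (-1.000, -0.805).
Then the next iterate is (a, b)₁ = (1.500, 1.195).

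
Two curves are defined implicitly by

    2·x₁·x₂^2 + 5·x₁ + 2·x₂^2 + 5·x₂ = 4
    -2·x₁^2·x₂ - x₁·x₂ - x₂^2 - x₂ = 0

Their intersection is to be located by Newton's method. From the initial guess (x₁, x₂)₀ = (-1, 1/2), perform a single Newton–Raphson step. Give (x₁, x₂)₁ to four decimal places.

(0.0729, 0.6198)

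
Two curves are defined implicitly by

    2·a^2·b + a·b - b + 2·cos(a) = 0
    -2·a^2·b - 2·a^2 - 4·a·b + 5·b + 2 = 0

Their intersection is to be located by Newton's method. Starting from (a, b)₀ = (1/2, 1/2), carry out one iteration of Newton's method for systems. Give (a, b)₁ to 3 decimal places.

(-2.743, -7.087)

At (1/2, 1/2): F = (1.75517, 2.750).
Jacobian J = [[4·a·b + b - 2·sin(a), 2·a^2 + a - 1], [-4·a·b - 4·a - 4·b, -2·a^2 - 4·a + 5]].
At the point, J = [[0.54115, 0.000], [-5.000, 2.500]] (det J = 1.35287).
Solving J·Δ = −F gives Δ = (-3.243, -7.587).
Then the next iterate is (a, b)₁ = (-2.743, -7.087).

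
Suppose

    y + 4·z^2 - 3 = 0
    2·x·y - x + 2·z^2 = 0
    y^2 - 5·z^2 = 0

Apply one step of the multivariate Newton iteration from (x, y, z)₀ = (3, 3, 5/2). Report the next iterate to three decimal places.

At (3, 3, 5/2): F = (25.000, 27.500, -22.250).
Jacobian J = [[0, 1, 8·z], [2·y - 1, 2·x, 4·z], [0, 2·y, -10·z]].
At the point, J = [[0.000, 1.000, 20.000], [5.000, 6.000, 10.000], [0.000, 6.000, -25.000]] (det J = 725.000).
Solving J·Δ = −F gives Δ = (-1.634, -1.241, -1.188).
Then the next iterate is (x, y, z)₁ = (1.366, 1.759, 1.312).

(1.366, 1.759, 1.312)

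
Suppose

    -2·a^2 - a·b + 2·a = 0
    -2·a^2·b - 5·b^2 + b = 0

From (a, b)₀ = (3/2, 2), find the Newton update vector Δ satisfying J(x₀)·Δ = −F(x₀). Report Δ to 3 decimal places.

(-0.530, -0.878)

At (3/2, 2): F = (-4.500, -27.000).
Jacobian J = [[-4·a - b + 2, -a], [-4·a·b, -2·a^2 - 10·b + 1]].
At the point, J = [[-6.000, -1.500], [-12.000, -23.500]] (det J = 123.000).
Solving J·Δ = −F gives Δ = (-0.530, -0.878).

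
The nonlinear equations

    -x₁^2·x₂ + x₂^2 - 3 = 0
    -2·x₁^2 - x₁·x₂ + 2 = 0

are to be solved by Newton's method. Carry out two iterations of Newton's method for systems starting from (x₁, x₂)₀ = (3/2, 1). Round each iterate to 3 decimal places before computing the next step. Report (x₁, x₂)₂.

(0.126, 3.716)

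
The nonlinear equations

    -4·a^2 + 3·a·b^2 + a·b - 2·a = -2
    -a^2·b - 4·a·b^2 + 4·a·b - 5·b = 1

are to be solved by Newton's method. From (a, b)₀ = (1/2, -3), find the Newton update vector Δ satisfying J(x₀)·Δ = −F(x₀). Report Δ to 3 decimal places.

At (1/2, -3): F = (12.000, -9.250).
Jacobian J = [[-8·a + 3·b^2 + b - 2, 6·a·b + a], [-2·a·b - 4·b^2 + 4·b, -a^2 - 8·a·b + 4·a - 5]].
At the point, J = [[18.000, -8.500], [-45.000, 8.750]] (det J = -225.000).
Solving J·Δ = −F gives Δ = (0.117, 1.660).

(0.117, 1.660)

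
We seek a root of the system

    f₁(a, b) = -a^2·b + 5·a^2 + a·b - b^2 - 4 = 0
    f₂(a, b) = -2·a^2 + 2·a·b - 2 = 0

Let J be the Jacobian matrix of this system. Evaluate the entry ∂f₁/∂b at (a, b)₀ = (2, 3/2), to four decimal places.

∂f₁/∂b = -a^2 + a - 2·b.
At (2, 3/2) this is -5.0000.

-5.0000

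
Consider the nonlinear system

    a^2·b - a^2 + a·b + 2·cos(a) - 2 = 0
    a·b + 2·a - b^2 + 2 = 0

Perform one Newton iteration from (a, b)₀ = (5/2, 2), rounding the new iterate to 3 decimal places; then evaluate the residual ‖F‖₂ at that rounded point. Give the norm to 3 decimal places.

At (5/2, 2): F = (7.64771, 8.000).
Jacobian J = [[2·a·b - 2·a + b - 2·sin(a), a^2 + a], [b + 2, a - 2·b]].
At the point, J = [[5.80306, 8.750], [4.000, -1.500]] (det J = -43.70458).
Solving J·Δ = −F gives Δ = (-1.864, 0.362).
Then the next iterate is (a, b)₁ = (0.636, 2.362).
Re-evaluating at (0.636, 2.362): F = (1.66211, -0.80481), so ‖F‖₂ = 1.847.

1.847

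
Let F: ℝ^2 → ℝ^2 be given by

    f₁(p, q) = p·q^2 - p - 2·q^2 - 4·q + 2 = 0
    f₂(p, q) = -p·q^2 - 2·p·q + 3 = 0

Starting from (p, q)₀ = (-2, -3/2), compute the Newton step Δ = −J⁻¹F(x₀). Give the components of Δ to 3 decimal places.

(-1.647, 0.132)

At (-2, -3/2): F = (1.000, 1.500).
Jacobian J = [[q^2 - 1, 2·p·q - 4·q - 4], [-q^2 - 2·q, -2·p·q - 2·p]].
At the point, J = [[1.250, 8.000], [0.750, -2.000]] (det J = -8.500).
Solving J·Δ = −F gives Δ = (-1.647, 0.132).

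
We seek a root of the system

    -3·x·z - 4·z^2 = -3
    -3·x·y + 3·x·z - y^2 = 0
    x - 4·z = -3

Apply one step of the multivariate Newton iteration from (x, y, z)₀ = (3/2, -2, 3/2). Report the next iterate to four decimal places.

At (3/2, -2, 3/2): F = (-12.7500, 11.7500, -1.5000).
Jacobian J = [[-3·z, 0, -3·x - 8·z], [-3·y + 3·z, -3·x - 2·y, 3·x], [1, 0, -4]].
At the point, J = [[-4.5000, 0.0000, -16.5000], [10.5000, -0.5000, 4.5000], [1.0000, 0.0000, -4.0000]] (det J = -17.2500).
Solving J·Δ = −F gives Δ = (-0.7609, 2.4348, -0.5652).
Then the next iterate is (x, y, z)₁ = (0.7391, 0.4348, 0.9348).

(0.7391, 0.4348, 0.9348)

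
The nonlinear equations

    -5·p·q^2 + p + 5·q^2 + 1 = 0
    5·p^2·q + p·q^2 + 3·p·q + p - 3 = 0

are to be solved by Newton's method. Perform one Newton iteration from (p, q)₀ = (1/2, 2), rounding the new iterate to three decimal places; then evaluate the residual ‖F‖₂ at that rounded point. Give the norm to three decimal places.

3.417

At (1/2, 2): F = (11.500, 5.000).
Jacobian J = [[-5·q^2 + 1, -10·p·q + 10·q], [10·p·q + q^2 + 3·q + 1, 5·p^2 + 2·p·q + 3·p]].
At the point, J = [[-19.000, 10.000], [21.000, 4.750]] (det J = -300.250).
Solving J·Δ = −F gives Δ = (0.015, -1.121).
Then the next iterate is (p, q)₁ = (0.515, 0.879).
Re-evaluating at (0.515, 0.879): F = (3.38865, 0.43663), so ‖F‖₂ = 3.417.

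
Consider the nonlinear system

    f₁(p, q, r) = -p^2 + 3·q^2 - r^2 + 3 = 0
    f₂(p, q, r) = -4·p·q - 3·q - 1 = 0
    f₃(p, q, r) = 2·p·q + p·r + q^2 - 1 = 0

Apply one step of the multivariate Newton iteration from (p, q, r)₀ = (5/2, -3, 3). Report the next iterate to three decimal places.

(1.092, -1.376, 1.760)

At (5/2, -3, 3): F = (14.750, 38.000, 0.500).
Jacobian J = [[-2·p, 6·q, -2·r], [-4·q, -4·p - 3, 0], [2·q + r, 2·p + 2·q, p]].
At the point, J = [[-5.000, -18.000, -6.000], [12.000, -13.000, 0.000], [-3.000, -1.000, 2.500]] (det J = 1008.500).
Solving J·Δ = −F gives Δ = (-1.408, 1.624, -1.240).
Then the next iterate is (p, q, r)₁ = (1.092, -1.376, 1.760).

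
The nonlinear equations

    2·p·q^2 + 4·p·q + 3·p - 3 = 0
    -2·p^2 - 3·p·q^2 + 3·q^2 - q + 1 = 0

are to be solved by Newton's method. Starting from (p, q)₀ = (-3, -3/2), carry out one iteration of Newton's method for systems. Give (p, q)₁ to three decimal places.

At (-3, -3/2): F = (-7.500, 11.500).
Jacobian J = [[2·q^2 + 4·q + 3, 4·p·q + 4·p], [-4·p - 3·q^2, -6·p·q + 6·q - 1]].
At the point, J = [[1.500, 6.000], [5.250, -37.000]] (det J = -87.000).
Solving J·Δ = −F gives Δ = (2.397, 0.651).
Then the next iterate is (p, q)₁ = (-0.603, -0.849).

(-0.603, -0.849)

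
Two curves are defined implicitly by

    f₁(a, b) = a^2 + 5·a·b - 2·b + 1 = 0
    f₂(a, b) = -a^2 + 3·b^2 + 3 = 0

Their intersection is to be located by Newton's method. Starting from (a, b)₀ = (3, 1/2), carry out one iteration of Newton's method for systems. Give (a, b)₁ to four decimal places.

(1.8623, -0.0254)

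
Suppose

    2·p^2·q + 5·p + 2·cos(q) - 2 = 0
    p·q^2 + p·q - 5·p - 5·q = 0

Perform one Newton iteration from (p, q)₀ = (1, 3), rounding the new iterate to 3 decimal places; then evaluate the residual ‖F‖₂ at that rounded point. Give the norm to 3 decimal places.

At (1, 3): F = (7.02002, -8.000).
Jacobian J = [[4·p·q + 5, 2·p^2 - 2·sin(q)], [q^2 + q - 5, 2·p·q + p - 5]].
At the point, J = [[17.000, 1.71776], [7.000, 2.000]] (det J = 21.97568).
Solving J·Δ = −F gives Δ = (-1.264, 8.425).
Then the next iterate is (p, q)₁ = (-0.264, 11.425).
Re-evaluating at (-0.264, 11.425): F = (-0.89475, -93.28129), so ‖F‖₂ = 93.286.

93.286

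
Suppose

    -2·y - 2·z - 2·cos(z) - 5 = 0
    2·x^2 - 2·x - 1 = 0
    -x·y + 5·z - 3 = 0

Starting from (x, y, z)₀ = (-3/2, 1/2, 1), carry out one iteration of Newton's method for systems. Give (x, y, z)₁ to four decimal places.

(-0.6875, -4.1890, 1.9379)

At (-3/2, 1/2, 1): F = (-9.080605, 6.5000, 2.7500).
Jacobian J = [[0, -2, 2·sin(z) - 2], [4·x - 2, 0, 0], [-y, -x, 5]].
At the point, J = [[0.0000, -2.0000, -0.317058], [-8.0000, 0.0000, 0.0000], [-0.5000, 1.5000, 5.0000]] (det J = -76.195304).
Solving J·Δ = −F gives Δ = (0.8125, -4.6890, 0.9379).
Then the next iterate is (x, y, z)₁ = (-0.6875, -4.1890, 1.9379).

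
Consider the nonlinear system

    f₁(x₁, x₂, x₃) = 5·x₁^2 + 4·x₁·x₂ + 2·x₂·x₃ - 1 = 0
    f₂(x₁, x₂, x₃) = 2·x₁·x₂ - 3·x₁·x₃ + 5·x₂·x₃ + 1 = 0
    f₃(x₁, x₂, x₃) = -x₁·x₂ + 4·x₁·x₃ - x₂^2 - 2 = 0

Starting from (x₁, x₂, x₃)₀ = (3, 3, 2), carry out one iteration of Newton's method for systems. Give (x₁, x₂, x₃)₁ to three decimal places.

(1.548, 1.408, 1.078)

At (3, 3, 2): F = (92.000, 31.000, 4.000).
Jacobian J = [[10·x₁ + 4·x₂, 4·x₁ + 2·x₃, 2·x₂], [2·x₂ - 3·x₃, 2·x₁ + 5·x₃, -3·x₁ + 5·x₂], [-x₂ + 4·x₃, -x₁ - 2·x₂, 4·x₁]].
At the point, J = [[42.000, 16.000, 6.000], [0.000, 16.000, 6.000], [5.000, -9.000, 12.000]] (det J = 10332.000).
Solving J·Δ = −F gives Δ = (-1.452, -1.592, -0.922).
Then the next iterate is (x₁, x₂, x₃)₁ = (1.548, 1.408, 1.078).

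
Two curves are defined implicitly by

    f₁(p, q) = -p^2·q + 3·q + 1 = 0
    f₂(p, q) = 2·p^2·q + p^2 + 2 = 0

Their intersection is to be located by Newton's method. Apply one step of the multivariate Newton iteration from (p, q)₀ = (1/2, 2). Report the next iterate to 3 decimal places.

(0.114, -0.644)

At (1/2, 2): F = (6.500, 3.250).
Jacobian J = [[-2·p·q, -p^2 + 3], [4·p·q + 2·p, 2·p^2]].
At the point, J = [[-2.000, 2.750], [5.000, 0.500]] (det J = -14.750).
Solving J·Δ = −F gives Δ = (-0.386, -2.644).
Then the next iterate is (p, q)₁ = (0.114, -0.644).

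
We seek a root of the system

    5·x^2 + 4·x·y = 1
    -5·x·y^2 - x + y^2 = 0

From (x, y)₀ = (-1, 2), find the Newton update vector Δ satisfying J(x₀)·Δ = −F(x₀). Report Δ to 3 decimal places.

At (-1, 2): F = (-4.000, 25.000).
Jacobian J = [[10·x + 4·y, 4·x], [-5·y^2 - 1, -10·x·y + 2·y]].
At the point, J = [[-2.000, -4.000], [-21.000, 24.000]] (det J = -132.000).
Solving J·Δ = −F gives Δ = (0.030, -1.015).

(0.030, -1.015)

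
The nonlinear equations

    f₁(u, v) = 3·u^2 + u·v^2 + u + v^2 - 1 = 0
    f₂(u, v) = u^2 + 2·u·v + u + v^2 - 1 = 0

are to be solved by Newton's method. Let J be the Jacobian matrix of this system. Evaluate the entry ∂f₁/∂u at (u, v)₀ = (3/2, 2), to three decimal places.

14.000

∂f₁/∂u = 6·u + v^2 + 1.
At (3/2, 2) this is 14.000.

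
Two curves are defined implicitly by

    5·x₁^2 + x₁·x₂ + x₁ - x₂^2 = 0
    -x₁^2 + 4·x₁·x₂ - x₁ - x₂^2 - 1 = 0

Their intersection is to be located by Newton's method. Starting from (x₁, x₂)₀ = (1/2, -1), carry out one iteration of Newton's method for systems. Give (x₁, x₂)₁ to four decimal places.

At (1/2, -1): F = (0.2500, -4.7500).
Jacobian J = [[10·x₁ + x₂ + 1, x₁ - 2·x₂], [-2·x₁ + 4·x₂ - 1, 4·x₁ - 2·x₂]].
At the point, J = [[5.0000, 2.5000], [-6.0000, 4.0000]] (det J = 35.0000).
Solving J·Δ = −F gives Δ = (-0.3679, 0.6357).
Then the next iterate is (x₁, x₂)₁ = (0.1321, -0.3643).

(0.1321, -0.3643)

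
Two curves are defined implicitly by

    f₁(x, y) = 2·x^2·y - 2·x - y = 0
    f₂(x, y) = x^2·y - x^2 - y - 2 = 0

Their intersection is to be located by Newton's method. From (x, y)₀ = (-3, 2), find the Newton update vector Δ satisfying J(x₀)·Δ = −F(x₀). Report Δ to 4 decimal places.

(2.2170, 1.0377)

At (-3, 2): F = (40.0000, 5.0000).
Jacobian J = [[4·x·y - 2, 2·x^2 - 1], [2·x·y - 2·x, x^2 - 1]].
At the point, J = [[-26.0000, 17.0000], [-6.0000, 8.0000]] (det J = -106.0000).
Solving J·Δ = −F gives Δ = (2.2170, 1.0377).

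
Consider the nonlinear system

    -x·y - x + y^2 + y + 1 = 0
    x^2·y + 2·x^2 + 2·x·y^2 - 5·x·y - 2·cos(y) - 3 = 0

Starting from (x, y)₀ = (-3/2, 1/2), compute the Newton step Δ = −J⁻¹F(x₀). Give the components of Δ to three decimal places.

(-0.797, -1.485)

At (-3/2, 1/2): F = (4.000, 3.86983).
Jacobian J = [[-y - 1, -x + 2·y + 1], [2·x·y + 4·x + 2·y^2 - 5·y, x^2 + 4·x·y - 5·x + 2·sin(y)]].
At the point, J = [[-1.500, 3.500], [-9.500, 7.70885]] (det J = 21.68672).
Solving J·Δ = −F gives Δ = (-0.797, -1.485).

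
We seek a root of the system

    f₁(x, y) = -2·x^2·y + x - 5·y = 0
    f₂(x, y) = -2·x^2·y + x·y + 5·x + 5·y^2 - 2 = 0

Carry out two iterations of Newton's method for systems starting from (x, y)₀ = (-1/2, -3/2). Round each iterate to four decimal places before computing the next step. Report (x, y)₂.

(1.4296, -0.0638)

At (-1/2, -3/2): F = (7.7500, 8.2500).
Jacobian J = [[-4·x·y + 1, -2·x^2 - 5], [-4·x·y + y + 5, -2·x^2 + x + 10·y]].
At the point, J = [[-2.0000, -5.5000], [0.5000, -16.0000]] (det J = 34.7500).
Solving J·Δ = −F gives Δ = (2.2626, 0.5863).
Then the next iterate is (x, y)₁ = (1.7626, -0.9137).
Round to (1.7626, -0.9137) and repeat: F = (12.008391, 15.054042), J = [[7.441950, -11.213518], [10.528250, -13.587918]].
Δ = (-0.3330, 0.8499), so (x, y)₂ = (1.4296, -0.0638).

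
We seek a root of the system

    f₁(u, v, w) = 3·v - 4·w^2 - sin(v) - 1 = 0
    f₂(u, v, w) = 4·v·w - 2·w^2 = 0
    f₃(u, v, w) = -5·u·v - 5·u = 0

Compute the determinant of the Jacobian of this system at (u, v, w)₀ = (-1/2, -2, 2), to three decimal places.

366.708

J = [[0, -cos(v) + 3, -8·w], [0, 4·w, 4·v - 4·w], [-5·v - 5, -5·u, 0]].
At the point, J = [[0.000, 3.41615, -16.000], [0.000, 8.000, -16.000], [5.000, 2.500, 0.000]].
det J = 366.708.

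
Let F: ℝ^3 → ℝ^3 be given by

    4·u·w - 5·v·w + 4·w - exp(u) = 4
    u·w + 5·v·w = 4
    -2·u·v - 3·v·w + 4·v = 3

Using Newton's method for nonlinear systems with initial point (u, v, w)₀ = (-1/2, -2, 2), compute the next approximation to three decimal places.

At (-1/2, -2, 2): F = (19.39347, -25.000, -1.000).
Jacobian J = [[4·w - exp(u), -5·w, 4·u - 5·v + 4], [w, 5·w, u + 5·v], [-2·v, -2·u - 3·w + 4, -3·v]].
At the point, J = [[7.39347, -10.000, 12.000], [2.000, 10.000, -10.500], [4.000, -1.000, 6.000]] (det J = 401.97673).
Solving J·Δ = −F gives Δ = (0.560, 2.632, 0.232).
Then the next iterate is (u, v, w)₁ = (0.060, 0.632, 2.232).

(0.060, 0.632, 2.232)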